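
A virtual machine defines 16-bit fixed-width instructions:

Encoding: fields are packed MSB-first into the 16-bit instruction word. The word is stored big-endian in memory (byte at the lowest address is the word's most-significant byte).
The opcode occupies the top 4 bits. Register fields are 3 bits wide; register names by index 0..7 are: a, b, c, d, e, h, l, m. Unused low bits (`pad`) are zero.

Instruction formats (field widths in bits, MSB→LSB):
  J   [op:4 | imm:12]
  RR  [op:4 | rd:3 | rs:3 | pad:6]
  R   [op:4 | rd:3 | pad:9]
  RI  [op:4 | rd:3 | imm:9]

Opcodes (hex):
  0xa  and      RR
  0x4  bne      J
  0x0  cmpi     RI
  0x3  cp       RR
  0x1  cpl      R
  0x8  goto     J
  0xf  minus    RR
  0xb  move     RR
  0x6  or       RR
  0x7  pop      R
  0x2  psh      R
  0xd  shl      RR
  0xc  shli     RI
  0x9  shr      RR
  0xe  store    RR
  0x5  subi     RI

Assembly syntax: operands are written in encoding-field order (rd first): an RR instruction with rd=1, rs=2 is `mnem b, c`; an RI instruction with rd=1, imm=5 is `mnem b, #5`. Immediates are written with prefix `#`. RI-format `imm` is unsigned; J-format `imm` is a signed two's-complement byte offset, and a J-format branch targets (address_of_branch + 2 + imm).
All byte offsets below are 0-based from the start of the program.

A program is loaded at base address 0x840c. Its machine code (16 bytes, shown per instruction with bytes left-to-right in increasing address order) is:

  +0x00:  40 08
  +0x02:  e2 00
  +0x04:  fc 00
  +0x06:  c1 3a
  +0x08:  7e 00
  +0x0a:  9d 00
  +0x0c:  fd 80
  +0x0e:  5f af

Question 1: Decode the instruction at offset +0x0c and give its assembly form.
minus l, l

@+0c  big-endian(fd 80) = 0xfd80
  op=0xfd80>>12=0xf ⇒ minus (RR)
  rd@[11:9]=0x6 ⇒ l
  rs@[8:6]=0x6 ⇒ l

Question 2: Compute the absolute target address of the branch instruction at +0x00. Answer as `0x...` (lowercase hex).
@+00  big-endian(40 08) = 0x4008
  op=0x4008>>12=0x4 ⇒ bne (J)
  [11:0] imm=8 = #8
  target = base 0x840c + off 0x00 + 2 + imm 8 = 0x8416

0x8416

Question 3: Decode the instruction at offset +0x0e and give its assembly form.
subi m, #431

+0x0e: 5f af ⇒ word 0x5faf (big)
  top 4b → 0x5 → subi [RI]
  [11:9] rd=7 = m
  [8:0] imm=431 = #431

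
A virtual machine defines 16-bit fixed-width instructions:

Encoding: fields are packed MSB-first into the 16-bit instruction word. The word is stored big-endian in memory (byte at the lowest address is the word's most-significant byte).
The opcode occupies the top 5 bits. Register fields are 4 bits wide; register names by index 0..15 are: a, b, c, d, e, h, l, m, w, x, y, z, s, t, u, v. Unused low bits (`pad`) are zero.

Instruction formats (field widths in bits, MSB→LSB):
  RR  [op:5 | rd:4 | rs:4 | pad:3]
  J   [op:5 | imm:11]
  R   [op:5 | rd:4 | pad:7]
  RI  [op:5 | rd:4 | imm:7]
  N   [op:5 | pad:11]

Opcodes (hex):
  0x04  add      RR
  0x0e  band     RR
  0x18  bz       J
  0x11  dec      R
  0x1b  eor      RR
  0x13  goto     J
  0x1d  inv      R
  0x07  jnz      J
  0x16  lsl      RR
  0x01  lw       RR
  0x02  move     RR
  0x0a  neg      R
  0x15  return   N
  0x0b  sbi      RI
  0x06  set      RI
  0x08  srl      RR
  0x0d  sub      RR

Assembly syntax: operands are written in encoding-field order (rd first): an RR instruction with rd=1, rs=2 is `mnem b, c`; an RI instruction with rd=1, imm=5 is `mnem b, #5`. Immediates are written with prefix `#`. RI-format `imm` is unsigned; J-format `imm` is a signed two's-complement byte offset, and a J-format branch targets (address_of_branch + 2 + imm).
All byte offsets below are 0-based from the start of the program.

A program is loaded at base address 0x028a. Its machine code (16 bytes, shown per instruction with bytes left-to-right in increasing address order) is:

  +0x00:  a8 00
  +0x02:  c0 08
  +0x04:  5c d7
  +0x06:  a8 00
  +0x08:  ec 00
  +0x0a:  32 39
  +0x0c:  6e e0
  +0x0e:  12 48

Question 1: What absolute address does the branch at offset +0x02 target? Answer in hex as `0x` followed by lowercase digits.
0x0296

@+02  big-endian(c0 08) = 0xc008
  op=0xc008>>11=0x18 ⇒ bz (J)
  [10:0] imm=8 = #8
  target = base 0x028a + off 0x02 + 2 + imm 8 = 0x0296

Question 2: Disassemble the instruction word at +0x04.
[04] 5c d7 → 0x5cd7
  top 5b → 0xb → sbi [RI]
  [10:7] rd=9 = x
  [6:0] imm=87 = #87

sbi x, #87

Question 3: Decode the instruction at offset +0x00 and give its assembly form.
[00] a8 00 → 0xa800
  op=0xa800>>11=0x15 ⇒ return (N)

return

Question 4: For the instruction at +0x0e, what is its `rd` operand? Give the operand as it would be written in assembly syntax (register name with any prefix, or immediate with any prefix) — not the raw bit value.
off 0x0e: read 12 48 as big → 0x1248
  top 5b → 0x2 → move [RR]
  rd@[10:7]=0x4 ⇒ e
  rs@[6:3]=0x9 ⇒ x

e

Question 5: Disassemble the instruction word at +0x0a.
set e, #57

off 0x0a: read 32 39 as big → 0x3239
  op=0x3239>>11=0x6 ⇒ set (RI)
  rd@[10:7]=0x4 ⇒ e
  imm@[6:0]=0x39 ⇒ #57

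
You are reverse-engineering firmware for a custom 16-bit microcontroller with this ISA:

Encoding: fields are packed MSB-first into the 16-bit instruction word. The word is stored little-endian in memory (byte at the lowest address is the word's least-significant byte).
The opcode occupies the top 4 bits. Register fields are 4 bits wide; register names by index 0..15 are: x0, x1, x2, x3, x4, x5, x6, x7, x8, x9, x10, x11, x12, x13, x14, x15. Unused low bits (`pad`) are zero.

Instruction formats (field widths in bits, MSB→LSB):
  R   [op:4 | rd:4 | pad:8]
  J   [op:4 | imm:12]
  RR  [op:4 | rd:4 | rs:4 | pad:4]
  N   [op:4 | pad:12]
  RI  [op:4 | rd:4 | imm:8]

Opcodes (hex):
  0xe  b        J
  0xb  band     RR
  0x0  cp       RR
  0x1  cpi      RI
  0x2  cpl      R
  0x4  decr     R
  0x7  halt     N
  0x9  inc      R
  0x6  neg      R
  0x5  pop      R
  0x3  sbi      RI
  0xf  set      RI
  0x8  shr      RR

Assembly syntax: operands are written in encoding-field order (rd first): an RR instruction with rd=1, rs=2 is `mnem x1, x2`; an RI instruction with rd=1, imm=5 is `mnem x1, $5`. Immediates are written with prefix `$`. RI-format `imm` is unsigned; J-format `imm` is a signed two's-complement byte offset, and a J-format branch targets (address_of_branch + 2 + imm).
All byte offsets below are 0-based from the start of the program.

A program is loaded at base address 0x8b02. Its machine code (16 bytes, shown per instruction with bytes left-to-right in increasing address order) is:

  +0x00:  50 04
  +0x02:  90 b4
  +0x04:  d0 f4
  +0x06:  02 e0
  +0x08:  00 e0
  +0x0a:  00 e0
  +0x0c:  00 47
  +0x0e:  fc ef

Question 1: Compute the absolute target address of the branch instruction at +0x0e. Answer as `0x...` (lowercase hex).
0x8b0e

[0e] fc ef → 0xeffc
  top 4b → 0xe → b [J]
  [11:0] imm=4092 (s12→-4) = $-4
  target = base 0x8b02 + off 0x0e + 2 + imm -4 = 0x8b0e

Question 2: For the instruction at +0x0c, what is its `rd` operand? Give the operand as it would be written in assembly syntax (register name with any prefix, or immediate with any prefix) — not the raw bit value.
x7

off 0x0c: read 00 47 as little → 0x4700
  opcode bits[15:12]=0x4: decr/R
  rd: (w>>8)&0xf=0x7 → x7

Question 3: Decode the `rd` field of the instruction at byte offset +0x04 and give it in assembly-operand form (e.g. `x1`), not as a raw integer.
x4

@+04  little-endian(d0 f4) = 0xf4d0
  opcode bits[15:12]=0xf: set/RI
  rd@[11:8]=0x4 ⇒ x4
  imm@[7:0]=0xd0 ⇒ $208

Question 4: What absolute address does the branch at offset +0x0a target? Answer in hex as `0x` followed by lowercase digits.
0x8b0e

off 0x0a: read 00 e0 as little → 0xe000
  op=0xe000>>12=0xe ⇒ b (J)
  imm@[11:0]=0x0 ⇒ $0
  target = base 0x8b02 + off 0x0a + 2 + imm 0 = 0x8b0e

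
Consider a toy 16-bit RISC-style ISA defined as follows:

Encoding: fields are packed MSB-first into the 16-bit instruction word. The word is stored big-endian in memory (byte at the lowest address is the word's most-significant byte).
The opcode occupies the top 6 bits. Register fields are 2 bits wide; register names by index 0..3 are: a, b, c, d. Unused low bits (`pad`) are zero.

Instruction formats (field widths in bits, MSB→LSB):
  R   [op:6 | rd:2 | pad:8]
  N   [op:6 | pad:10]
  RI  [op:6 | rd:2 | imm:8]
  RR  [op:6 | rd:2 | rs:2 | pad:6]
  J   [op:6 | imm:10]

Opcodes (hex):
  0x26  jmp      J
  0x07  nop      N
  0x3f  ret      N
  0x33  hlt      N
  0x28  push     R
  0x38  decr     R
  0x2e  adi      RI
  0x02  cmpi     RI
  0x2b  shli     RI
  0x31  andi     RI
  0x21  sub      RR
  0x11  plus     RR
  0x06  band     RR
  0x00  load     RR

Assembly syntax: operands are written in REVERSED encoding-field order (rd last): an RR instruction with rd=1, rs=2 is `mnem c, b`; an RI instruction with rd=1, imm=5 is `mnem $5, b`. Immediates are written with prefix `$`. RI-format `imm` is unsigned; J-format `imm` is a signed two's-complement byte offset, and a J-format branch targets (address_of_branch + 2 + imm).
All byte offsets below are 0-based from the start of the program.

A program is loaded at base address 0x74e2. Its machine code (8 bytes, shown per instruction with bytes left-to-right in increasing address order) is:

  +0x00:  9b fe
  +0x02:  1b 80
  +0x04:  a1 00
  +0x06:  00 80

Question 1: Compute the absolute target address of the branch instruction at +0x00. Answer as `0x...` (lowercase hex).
@+00  big-endian(9b fe) = 0x9bfe
  op=0x9bfe>>10=0x26 ⇒ jmp (J)
  [9:0] imm=1022 (s10→-2) = $-2
  target = base 0x74e2 + off 0x00 + 2 + imm -2 = 0x74e2

0x74e2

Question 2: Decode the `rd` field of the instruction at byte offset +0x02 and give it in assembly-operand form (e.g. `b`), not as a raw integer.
d

off 0x02: read 1b 80 as big → 0x1b80
  op=0x1b80>>10=0x6 ⇒ band (RR)
  rd@[9:8]=0x3 ⇒ d
  rs@[7:6]=0x2 ⇒ c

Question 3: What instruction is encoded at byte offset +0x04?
+0x04: a1 00 ⇒ word 0xa100 (big)
  opcode bits[15:10]=0x28: push/R
  rd@[9:8]=0x1 ⇒ b

push b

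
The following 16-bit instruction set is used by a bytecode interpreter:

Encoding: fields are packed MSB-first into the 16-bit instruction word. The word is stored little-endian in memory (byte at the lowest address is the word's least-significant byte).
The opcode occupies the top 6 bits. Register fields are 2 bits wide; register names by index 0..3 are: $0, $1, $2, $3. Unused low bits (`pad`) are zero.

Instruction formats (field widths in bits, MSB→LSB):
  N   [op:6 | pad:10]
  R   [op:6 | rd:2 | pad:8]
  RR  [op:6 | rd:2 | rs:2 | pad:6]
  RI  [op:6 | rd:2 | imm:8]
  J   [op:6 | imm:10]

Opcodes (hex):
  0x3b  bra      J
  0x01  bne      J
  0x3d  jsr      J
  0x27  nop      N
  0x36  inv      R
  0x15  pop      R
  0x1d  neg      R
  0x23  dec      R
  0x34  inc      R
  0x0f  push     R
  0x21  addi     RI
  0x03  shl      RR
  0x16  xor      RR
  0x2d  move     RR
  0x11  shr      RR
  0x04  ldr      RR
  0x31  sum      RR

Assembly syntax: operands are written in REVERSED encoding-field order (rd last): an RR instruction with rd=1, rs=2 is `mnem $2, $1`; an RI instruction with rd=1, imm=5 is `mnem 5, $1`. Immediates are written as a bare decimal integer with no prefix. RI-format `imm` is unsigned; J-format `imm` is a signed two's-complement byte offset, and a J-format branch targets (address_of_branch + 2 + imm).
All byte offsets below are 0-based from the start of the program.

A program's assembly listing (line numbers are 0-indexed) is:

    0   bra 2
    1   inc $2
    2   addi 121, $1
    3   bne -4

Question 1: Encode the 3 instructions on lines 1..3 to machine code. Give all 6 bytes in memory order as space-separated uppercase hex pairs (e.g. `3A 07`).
L1: inc op=0x34:6|rd=2:2|pad=0:8 ⇒ 0xd200 ⇒ little 00 d2
L2: addi op=0x21:6|rd=1:2|imm=121:8 ⇒ 0x8579 ⇒ little 79 85
L3: bne op=0x1:6|imm=-4:10 ⇒ 0x07fc ⇒ little fc 07

00 D2 79 85 FC 07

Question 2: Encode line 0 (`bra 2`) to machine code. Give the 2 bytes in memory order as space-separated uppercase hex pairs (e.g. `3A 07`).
02 EC

0. bra fields op=0x3b:6|imm=2:10 → word ec02h → 02 ec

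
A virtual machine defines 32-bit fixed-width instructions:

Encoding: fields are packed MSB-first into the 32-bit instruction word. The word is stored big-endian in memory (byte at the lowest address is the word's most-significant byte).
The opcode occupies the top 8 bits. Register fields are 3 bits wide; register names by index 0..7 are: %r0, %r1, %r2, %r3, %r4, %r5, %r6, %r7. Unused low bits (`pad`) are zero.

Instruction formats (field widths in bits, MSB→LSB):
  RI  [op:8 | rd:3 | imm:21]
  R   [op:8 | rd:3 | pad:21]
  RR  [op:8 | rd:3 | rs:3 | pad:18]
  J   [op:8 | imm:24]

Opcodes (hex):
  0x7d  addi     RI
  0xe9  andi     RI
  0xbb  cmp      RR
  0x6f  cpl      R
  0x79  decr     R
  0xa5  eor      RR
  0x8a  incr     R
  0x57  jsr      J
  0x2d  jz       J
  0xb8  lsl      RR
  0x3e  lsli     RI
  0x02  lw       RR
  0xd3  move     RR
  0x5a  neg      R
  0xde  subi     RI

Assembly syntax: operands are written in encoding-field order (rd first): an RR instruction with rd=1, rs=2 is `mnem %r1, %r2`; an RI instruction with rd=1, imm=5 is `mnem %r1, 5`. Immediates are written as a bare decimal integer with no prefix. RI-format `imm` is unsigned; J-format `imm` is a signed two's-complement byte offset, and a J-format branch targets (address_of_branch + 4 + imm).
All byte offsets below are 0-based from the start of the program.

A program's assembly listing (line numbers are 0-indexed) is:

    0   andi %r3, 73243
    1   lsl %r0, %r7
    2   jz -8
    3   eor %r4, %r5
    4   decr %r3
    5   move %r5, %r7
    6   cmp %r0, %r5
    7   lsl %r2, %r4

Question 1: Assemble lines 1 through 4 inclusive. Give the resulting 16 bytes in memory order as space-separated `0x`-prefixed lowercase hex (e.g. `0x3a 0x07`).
line 1 (lsl): pack op=0xb8:8|rd=0:3|rs=7:3|pad=0:18 = 0xb81c0000; big→ b8 1c 00 00
line 2 (jz): pack op=0x2d:8|imm=-8:24 = 0x2dfffff8; big→ 2d ff ff f8
line 3 (eor): pack op=0xa5:8|rd=4:3|rs=5:3|pad=0:18 = 0xa5940000; big→ a5 94 00 00
line 4 (decr): pack op=0x79:8|rd=3:3|pad=0:21 = 0x79600000; big→ 79 60 00 00

0xb8 0x1c 0x00 0x00 0x2d 0xff 0xff 0xf8 0xa5 0x94 0x00 0x00 0x79 0x60 0x00 0x00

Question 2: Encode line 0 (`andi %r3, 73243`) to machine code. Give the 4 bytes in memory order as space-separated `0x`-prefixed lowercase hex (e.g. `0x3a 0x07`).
0xe9 0x61 0x1e 0x1b

0. andi fields op=0xe9:8|rd=3:3|imm=73243:21 → word e9611e1bh → e9 61 1e 1b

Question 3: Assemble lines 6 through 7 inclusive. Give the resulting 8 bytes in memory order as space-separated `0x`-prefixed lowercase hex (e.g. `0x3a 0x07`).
L6: cmp op=0xbb:8|rd=0:3|rs=5:3|pad=0:18 ⇒ 0xbb140000 ⇒ big bb 14 00 00
L7: lsl op=0xb8:8|rd=2:3|rs=4:3|pad=0:18 ⇒ 0xb8500000 ⇒ big b8 50 00 00

0xbb 0x14 0x00 0x00 0xb8 0x50 0x00 0x00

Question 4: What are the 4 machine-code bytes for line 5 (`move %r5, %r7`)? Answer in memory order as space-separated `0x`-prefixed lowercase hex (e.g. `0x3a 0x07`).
0xd3 0xbc 0x00 0x00

5. move fields op=0xd3:8|rd=5:3|rs=7:3|pad=0:18 → word d3bc0000h → d3 bc 00 00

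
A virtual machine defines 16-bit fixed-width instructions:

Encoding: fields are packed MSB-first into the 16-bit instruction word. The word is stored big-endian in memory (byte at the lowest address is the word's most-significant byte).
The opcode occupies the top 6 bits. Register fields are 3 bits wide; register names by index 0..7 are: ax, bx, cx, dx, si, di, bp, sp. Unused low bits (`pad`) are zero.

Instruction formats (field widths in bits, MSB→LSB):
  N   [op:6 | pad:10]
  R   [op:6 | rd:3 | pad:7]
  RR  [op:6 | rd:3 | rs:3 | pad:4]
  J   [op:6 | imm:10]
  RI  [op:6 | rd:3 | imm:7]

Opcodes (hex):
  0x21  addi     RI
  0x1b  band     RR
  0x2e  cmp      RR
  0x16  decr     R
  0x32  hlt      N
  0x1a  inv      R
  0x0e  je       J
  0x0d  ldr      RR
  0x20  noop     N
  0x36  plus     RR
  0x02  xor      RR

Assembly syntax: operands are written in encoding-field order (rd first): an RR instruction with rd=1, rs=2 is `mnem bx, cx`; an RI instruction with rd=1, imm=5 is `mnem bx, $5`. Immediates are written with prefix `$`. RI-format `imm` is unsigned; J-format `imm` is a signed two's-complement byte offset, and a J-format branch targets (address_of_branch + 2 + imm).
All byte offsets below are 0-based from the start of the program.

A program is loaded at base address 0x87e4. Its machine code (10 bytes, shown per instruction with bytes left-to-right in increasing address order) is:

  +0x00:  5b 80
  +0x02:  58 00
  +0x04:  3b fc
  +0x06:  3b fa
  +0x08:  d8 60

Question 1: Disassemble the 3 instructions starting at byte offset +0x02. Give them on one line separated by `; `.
+0x02: 58 00 ⇒ word 0x5800 (big)
  opcode bits[15:10]=0x16: decr/R
  rd@[9:7]=0x0 ⇒ ax
+0x04: 3b fc ⇒ word 0x3bfc (big)
  opcode bits[15:10]=0xe: je/J
  imm@[9:0]=0x3fc (s10→-4) ⇒ $-4
+0x06: 3b fa ⇒ word 0x3bfa (big)
  opcode bits[15:10]=0xe: je/J
  imm@[9:0]=0x3fa (s10→-6) ⇒ $-6

decr ax; je $-4; je $-6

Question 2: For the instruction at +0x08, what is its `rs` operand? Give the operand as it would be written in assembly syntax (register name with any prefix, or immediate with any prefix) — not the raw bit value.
bp

off 0x08: read d8 60 as big → 0xd860
  op=0xd860>>10=0x36 ⇒ plus (RR)
  rd: (w>>7)&0x7=0x0 → ax
  rs: (w>>4)&0x7=0x6 → bp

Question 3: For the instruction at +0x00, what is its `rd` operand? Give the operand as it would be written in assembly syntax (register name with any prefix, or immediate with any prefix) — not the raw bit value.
@+00  big-endian(5b 80) = 0x5b80
  top 6b → 0x16 → decr [R]
  [9:7] rd=7 = sp

sp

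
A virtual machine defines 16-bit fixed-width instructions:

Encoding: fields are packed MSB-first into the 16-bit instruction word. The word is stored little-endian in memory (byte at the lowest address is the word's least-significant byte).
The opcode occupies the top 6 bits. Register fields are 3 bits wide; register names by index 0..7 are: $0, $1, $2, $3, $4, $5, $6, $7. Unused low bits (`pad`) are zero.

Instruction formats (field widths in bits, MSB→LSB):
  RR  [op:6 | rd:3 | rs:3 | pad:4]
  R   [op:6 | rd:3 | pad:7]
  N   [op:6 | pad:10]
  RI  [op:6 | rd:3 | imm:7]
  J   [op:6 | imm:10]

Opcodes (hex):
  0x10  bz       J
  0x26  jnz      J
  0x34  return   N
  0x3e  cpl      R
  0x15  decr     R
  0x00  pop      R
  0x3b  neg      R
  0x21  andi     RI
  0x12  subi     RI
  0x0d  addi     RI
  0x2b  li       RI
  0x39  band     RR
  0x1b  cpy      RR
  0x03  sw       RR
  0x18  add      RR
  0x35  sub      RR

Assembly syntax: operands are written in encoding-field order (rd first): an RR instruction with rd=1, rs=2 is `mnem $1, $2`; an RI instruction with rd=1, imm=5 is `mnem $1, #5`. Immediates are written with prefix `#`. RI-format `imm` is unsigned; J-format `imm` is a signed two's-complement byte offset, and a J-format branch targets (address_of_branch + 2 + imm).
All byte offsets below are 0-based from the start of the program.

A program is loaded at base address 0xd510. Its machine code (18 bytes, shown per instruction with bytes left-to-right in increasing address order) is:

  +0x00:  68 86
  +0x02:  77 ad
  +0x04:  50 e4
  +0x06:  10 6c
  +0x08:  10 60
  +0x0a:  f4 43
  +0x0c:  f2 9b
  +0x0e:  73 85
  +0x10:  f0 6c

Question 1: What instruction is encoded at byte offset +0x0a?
off 0x0a: read f4 43 as little → 0x43f4
  top 6b → 0x10 → bz [J]
  imm: (w>>0)&0x3ff=0x3f4 (s10→-12) → #-12

bz #-12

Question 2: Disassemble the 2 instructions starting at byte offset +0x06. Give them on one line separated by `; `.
cpy $0, $1; add $0, $1

+0x06: 10 6c ⇒ word 0x6c10 (little)
  opcode bits[15:10]=0x1b: cpy/RR
  rd@[9:7]=0x0 ⇒ $0
  rs@[6:4]=0x1 ⇒ $1
+0x08: 10 60 ⇒ word 0x6010 (little)
  opcode bits[15:10]=0x18: add/RR
  rd@[9:7]=0x0 ⇒ $0
  rs@[6:4]=0x1 ⇒ $1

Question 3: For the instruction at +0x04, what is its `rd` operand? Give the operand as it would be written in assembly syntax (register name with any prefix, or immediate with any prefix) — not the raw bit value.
$0

@+04  little-endian(50 e4) = 0xe450
  op=0xe450>>10=0x39 ⇒ band (RR)
  rd: (w>>7)&0x7=0x0 → $0
  rs: (w>>4)&0x7=0x5 → $5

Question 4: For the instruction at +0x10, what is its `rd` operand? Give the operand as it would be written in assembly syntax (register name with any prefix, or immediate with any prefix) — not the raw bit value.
$1

+0x10: f0 6c ⇒ word 0x6cf0 (little)
  top 6b → 0x1b → cpy [RR]
  rd: (w>>7)&0x7=0x1 → $1
  rs: (w>>4)&0x7=0x7 → $7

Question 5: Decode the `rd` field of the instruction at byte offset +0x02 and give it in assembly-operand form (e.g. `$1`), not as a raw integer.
+0x02: 77 ad ⇒ word 0xad77 (little)
  op=0xad77>>10=0x2b ⇒ li (RI)
  [9:7] rd=2 = $2
  [6:0] imm=119 = #119

$2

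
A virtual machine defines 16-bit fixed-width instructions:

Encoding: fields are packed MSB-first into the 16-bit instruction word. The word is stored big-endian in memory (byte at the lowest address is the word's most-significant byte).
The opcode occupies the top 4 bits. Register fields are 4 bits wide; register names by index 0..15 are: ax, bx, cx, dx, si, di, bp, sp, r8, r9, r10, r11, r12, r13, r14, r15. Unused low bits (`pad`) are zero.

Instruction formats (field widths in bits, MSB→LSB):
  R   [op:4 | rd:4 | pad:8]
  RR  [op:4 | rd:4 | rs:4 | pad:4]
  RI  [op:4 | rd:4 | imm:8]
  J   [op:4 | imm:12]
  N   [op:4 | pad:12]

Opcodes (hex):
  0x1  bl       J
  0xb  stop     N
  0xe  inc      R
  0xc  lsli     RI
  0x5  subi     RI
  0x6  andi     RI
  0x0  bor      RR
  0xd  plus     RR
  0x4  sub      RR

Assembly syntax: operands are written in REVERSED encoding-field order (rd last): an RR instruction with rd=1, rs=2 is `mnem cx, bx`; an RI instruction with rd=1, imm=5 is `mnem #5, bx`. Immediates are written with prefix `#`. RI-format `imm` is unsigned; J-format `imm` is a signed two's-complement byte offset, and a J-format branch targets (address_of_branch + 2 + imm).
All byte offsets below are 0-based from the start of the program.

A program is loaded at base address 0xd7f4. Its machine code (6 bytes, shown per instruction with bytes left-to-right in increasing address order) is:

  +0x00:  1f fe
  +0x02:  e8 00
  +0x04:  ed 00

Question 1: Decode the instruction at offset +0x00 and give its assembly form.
+0x00: 1f fe ⇒ word 0x1ffe (big)
  opcode bits[15:12]=0x1: bl/J
  imm@[11:0]=0xffe (s12→-2) ⇒ #-2

bl #-2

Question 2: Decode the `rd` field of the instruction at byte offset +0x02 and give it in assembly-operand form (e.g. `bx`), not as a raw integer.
r8

+0x02: e8 00 ⇒ word 0xe800 (big)
  op=0xe800>>12=0xe ⇒ inc (R)
  rd: (w>>8)&0xf=0x8 → r8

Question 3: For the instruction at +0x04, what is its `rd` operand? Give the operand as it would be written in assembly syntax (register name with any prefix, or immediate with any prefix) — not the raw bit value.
r13

+0x04: ed 00 ⇒ word 0xed00 (big)
  top 4b → 0xe → inc [R]
  [11:8] rd=13 = r13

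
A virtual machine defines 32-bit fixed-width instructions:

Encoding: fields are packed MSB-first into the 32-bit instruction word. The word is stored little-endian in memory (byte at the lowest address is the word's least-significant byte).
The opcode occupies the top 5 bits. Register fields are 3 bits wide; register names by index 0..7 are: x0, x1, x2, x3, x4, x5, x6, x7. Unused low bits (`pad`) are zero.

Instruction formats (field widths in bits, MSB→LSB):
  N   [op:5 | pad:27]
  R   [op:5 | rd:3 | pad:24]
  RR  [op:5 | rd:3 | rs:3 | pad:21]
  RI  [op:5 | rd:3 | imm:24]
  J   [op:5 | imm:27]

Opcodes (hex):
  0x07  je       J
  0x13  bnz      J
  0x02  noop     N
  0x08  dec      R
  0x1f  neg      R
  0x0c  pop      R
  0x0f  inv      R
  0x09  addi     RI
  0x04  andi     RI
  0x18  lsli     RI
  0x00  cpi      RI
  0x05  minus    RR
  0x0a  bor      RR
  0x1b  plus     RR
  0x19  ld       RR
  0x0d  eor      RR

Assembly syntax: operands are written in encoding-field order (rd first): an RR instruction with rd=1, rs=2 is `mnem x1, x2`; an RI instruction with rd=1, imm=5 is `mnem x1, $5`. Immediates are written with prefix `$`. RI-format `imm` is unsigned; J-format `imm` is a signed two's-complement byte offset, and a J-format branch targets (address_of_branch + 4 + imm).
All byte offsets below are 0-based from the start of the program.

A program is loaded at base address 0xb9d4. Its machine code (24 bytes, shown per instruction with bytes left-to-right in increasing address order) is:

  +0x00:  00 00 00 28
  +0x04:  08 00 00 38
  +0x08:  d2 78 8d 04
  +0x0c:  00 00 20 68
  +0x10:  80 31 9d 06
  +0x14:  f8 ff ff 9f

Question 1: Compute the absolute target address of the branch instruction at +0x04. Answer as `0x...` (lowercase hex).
0xb9e4

[04] 08 00 00 38 → 0x38000008
  top 5b → 0x7 → je [J]
  imm: (w>>0)&0x7ffffff=0x8 → $8
  target = base 0xb9d4 + off 0x04 + 4 + imm 8 = 0xb9e4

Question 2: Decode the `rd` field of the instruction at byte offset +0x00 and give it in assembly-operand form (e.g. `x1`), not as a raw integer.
x0

+0x00: 00 00 00 28 ⇒ word 0x28000000 (little)
  top 5b → 0x5 → minus [RR]
  rd@[26:24]=0x0 ⇒ x0
  rs@[23:21]=0x0 ⇒ x0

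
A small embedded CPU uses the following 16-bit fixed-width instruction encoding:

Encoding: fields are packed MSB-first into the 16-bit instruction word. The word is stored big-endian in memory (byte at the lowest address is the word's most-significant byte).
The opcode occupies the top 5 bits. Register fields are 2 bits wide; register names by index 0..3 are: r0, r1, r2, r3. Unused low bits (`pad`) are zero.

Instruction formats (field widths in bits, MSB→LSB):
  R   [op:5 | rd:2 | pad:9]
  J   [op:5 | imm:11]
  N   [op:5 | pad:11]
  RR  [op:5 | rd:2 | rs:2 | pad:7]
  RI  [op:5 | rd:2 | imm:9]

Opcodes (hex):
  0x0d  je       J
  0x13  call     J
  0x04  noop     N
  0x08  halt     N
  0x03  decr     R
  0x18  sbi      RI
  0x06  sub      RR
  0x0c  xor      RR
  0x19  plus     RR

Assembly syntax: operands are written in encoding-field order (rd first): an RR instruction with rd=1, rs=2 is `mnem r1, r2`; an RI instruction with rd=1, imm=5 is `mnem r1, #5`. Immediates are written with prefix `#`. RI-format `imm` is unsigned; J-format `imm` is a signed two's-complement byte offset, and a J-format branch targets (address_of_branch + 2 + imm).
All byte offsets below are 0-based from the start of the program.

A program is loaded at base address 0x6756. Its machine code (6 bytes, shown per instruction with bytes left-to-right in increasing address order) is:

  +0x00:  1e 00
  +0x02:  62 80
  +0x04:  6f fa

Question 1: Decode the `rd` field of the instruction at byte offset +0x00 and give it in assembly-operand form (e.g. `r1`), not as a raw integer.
[00] 1e 00 → 0x1e00
  top 5b → 0x3 → decr [R]
  rd: (w>>9)&0x3=0x3 → r3

r3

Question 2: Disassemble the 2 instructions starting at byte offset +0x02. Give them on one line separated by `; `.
off 0x02: read 62 80 as big → 0x6280
  op=0x6280>>11=0xc ⇒ xor (RR)
  [10:9] rd=1 = r1
  [8:7] rs=1 = r1
off 0x04: read 6f fa as big → 0x6ffa
  op=0x6ffa>>11=0xd ⇒ je (J)
  [10:0] imm=2042 (s11→-6) = #-6

xor r1, r1; je #-6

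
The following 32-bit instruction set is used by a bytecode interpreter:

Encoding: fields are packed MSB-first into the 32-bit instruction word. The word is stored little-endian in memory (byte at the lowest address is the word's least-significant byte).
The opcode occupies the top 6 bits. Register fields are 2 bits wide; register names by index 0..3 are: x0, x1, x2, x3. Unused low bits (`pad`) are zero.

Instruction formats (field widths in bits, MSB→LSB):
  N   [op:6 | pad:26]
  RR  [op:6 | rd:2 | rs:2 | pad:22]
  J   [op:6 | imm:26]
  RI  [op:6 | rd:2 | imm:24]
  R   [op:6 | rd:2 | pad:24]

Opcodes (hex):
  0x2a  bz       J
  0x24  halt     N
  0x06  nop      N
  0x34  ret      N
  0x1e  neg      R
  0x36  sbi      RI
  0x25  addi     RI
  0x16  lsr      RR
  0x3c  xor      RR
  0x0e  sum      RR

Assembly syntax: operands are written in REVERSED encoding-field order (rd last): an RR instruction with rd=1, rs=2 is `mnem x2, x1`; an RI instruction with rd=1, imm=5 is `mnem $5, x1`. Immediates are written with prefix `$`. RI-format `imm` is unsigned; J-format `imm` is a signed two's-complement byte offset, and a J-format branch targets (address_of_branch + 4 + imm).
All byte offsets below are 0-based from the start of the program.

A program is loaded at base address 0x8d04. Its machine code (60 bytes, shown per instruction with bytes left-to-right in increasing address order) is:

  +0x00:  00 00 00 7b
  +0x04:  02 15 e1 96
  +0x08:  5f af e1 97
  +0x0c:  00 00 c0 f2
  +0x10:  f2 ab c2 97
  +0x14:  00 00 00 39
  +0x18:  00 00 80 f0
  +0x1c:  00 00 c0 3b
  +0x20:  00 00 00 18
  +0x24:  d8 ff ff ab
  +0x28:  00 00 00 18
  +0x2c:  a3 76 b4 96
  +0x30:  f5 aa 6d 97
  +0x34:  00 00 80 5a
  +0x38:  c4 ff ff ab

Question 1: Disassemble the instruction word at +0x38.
[38] c4 ff ff ab → 0xabffffc4
  op=0xabffffc4>>26=0x2a ⇒ bz (J)
  imm: (w>>0)&0x3ffffff=0x3ffffc4 (s26→-60) → $-60

bz $-60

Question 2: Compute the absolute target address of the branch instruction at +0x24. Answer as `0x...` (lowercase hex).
off 0x24: read d8 ff ff ab as little → 0xabffffd8
  top 6b → 0x2a → bz [J]
  imm: (w>>0)&0x3ffffff=0x3ffffd8 (s26→-40) → $-40
  target = base 0x8d04 + off 0x24 + 4 + imm -40 = 0x8d04

0x8d04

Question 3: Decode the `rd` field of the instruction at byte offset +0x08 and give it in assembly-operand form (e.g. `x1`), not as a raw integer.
x3

@+08  little-endian(5f af e1 97) = 0x97e1af5f
  op=0x97e1af5f>>26=0x25 ⇒ addi (RI)
  rd: (w>>24)&0x3=0x3 → x3
  imm: (w>>0)&0xffffff=0xe1af5f → $14790495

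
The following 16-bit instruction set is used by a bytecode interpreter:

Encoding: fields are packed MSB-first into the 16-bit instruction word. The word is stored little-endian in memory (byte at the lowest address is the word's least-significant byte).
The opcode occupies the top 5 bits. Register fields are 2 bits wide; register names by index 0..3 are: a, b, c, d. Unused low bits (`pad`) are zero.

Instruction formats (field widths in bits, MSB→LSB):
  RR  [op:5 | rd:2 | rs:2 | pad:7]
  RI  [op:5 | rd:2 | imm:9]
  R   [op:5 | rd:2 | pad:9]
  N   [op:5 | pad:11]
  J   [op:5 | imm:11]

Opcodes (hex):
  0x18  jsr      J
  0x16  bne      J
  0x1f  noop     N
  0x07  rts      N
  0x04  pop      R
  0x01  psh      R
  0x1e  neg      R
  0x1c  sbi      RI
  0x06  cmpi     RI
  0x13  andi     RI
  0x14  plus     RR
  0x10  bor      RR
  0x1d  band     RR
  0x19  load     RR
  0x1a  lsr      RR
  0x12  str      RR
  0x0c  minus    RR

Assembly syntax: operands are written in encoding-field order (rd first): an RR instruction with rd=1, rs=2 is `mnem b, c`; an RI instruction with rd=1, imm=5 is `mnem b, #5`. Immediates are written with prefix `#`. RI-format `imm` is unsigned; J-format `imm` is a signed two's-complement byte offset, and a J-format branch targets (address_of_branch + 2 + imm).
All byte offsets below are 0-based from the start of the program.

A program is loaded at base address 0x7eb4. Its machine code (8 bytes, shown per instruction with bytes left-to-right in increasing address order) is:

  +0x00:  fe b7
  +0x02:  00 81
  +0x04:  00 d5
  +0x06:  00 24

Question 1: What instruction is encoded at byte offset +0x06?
+0x06: 00 24 ⇒ word 0x2400 (little)
  op=0x2400>>11=0x4 ⇒ pop (R)
  rd@[10:9]=0x2 ⇒ c

pop c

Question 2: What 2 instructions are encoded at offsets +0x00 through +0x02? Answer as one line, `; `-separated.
bne #-2; bor a, c

[00] fe b7 → 0xb7fe
  top 5b → 0x16 → bne [J]
  imm: (w>>0)&0x7ff=0x7fe (s11→-2) → #-2
[02] 00 81 → 0x8100
  top 5b → 0x10 → bor [RR]
  rd: (w>>9)&0x3=0x0 → a
  rs: (w>>7)&0x3=0x2 → c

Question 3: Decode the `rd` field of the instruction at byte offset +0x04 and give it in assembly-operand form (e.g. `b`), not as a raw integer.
c

off 0x04: read 00 d5 as little → 0xd500
  op=0xd500>>11=0x1a ⇒ lsr (RR)
  rd: (w>>9)&0x3=0x2 → c
  rs: (w>>7)&0x3=0x2 → c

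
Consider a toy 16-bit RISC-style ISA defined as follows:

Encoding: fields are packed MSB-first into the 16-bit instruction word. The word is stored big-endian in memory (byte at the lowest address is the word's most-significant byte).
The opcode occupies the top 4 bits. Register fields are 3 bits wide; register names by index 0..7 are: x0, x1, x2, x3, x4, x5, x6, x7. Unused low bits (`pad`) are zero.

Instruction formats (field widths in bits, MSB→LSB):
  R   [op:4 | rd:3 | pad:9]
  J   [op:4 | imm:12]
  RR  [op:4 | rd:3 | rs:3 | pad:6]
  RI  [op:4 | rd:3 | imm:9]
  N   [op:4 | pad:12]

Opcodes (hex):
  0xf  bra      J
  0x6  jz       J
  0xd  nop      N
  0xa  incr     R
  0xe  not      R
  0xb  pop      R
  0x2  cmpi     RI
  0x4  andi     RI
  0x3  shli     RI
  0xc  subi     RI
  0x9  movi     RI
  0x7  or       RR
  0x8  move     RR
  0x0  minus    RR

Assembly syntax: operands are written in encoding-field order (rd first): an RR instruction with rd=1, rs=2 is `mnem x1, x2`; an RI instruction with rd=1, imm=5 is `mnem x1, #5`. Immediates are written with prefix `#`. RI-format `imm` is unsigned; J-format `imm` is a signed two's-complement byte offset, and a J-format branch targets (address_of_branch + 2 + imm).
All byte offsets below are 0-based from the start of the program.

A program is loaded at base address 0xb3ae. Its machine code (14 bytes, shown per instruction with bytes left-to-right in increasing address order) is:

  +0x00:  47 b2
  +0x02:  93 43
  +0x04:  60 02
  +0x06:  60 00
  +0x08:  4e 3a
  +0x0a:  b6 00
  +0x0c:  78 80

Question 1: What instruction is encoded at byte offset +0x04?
jz #2

[04] 60 02 → 0x6002
  op=0x6002>>12=0x6 ⇒ jz (J)
  [11:0] imm=2 = #2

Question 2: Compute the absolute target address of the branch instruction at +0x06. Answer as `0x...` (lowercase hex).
0xb3b6

off 0x06: read 60 00 as big → 0x6000
  op=0x6000>>12=0x6 ⇒ jz (J)
  [11:0] imm=0 = #0
  target = base 0xb3ae + off 0x06 + 2 + imm 0 = 0xb3b6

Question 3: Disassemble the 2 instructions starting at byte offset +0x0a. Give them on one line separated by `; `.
off 0x0a: read b6 00 as big → 0xb600
  op=0xb600>>12=0xb ⇒ pop (R)
  rd: (w>>9)&0x7=0x3 → x3
off 0x0c: read 78 80 as big → 0x7880
  op=0x7880>>12=0x7 ⇒ or (RR)
  rd: (w>>9)&0x7=0x4 → x4
  rs: (w>>6)&0x7=0x2 → x2

pop x3; or x4, x2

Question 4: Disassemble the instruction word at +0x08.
+0x08: 4e 3a ⇒ word 0x4e3a (big)
  top 4b → 0x4 → andi [RI]
  rd@[11:9]=0x7 ⇒ x7
  imm@[8:0]=0x3a ⇒ #58

andi x7, #58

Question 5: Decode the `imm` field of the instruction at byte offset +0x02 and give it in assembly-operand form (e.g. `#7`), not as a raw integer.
#323

@+02  big-endian(93 43) = 0x9343
  opcode bits[15:12]=0x9: movi/RI
  rd@[11:9]=0x1 ⇒ x1
  imm@[8:0]=0x143 ⇒ #323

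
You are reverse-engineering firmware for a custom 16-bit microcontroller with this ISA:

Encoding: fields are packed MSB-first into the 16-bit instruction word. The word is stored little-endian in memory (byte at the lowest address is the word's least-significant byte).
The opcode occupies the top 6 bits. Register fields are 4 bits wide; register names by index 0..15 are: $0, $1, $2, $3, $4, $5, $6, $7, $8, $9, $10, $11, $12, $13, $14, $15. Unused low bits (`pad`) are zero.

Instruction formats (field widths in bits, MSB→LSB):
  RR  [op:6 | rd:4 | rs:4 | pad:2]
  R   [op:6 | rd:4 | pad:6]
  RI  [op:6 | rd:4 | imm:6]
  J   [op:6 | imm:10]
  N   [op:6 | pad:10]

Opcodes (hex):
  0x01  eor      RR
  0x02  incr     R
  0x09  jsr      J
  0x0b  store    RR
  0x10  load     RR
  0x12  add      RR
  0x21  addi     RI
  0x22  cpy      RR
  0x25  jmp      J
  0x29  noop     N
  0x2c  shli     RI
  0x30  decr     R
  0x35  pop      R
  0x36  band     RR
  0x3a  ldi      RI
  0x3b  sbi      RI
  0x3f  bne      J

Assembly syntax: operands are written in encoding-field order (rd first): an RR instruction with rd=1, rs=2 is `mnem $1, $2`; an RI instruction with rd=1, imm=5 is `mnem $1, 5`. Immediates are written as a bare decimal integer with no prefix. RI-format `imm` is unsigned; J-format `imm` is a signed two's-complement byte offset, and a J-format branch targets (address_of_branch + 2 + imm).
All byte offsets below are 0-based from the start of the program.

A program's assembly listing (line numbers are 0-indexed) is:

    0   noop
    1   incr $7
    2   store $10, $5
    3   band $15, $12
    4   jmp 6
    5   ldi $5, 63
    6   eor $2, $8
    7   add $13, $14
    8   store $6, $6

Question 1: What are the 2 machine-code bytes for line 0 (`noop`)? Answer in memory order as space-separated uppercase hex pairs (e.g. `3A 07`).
00 A4

L0: noop op=0x29:6|pad=0:10 ⇒ 0xa400 ⇒ little 00 a4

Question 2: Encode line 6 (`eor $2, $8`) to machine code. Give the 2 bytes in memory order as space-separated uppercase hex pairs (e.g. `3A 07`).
6. eor fields op=0x1:6|rd=2:4|rs=8:4|pad=0:2 → word 04a0h → a0 04

A0 04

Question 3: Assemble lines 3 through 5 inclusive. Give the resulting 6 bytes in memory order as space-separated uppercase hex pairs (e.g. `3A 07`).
F0 DB 06 94 7F E9

line 3 (band): pack op=0x36:6|rd=15:4|rs=12:4|pad=0:2 = 0xdbf0; little→ f0 db
line 4 (jmp): pack op=0x25:6|imm=6:10 = 0x9406; little→ 06 94
line 5 (ldi): pack op=0x3a:6|rd=5:4|imm=63:6 = 0xe97f; little→ 7f e9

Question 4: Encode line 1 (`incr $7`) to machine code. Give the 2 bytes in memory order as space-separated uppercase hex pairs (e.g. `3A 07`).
C0 09

1. incr fields op=0x2:6|rd=7:4|pad=0:6 → word 09c0h → c0 09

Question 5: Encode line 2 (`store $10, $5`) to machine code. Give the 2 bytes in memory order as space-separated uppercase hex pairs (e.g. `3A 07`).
L2: store op=0xb:6|rd=10:4|rs=5:4|pad=0:2 ⇒ 0x2e94 ⇒ little 94 2e

94 2E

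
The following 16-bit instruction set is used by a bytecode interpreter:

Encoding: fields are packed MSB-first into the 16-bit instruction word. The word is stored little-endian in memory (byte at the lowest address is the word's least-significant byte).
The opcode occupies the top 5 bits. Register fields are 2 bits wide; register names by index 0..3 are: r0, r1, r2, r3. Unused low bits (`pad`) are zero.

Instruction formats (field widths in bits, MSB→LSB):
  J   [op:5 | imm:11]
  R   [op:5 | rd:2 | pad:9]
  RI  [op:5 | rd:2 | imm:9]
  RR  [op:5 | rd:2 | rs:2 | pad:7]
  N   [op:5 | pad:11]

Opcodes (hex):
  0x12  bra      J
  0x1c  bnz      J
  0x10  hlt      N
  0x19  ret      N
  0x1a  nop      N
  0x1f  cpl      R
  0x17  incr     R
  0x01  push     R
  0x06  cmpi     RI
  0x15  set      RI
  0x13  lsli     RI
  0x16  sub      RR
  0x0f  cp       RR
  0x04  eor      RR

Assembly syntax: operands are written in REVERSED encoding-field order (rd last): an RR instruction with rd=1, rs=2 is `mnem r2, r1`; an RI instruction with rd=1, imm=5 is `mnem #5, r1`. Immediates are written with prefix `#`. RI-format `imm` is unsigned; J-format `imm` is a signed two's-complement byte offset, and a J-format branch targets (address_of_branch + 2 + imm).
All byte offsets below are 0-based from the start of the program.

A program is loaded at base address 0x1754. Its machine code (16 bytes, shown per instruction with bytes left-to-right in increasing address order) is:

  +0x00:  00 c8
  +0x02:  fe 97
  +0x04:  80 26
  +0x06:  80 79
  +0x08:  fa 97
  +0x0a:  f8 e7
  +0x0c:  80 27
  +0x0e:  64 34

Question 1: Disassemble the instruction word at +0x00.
+0x00: 00 c8 ⇒ word 0xc800 (little)
  opcode bits[15:11]=0x19: ret/N

ret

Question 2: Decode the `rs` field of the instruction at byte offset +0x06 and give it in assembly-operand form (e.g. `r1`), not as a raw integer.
r3

+0x06: 80 79 ⇒ word 0x7980 (little)
  op=0x7980>>11=0xf ⇒ cp (RR)
  rd@[10:9]=0x0 ⇒ r0
  rs@[8:7]=0x3 ⇒ r3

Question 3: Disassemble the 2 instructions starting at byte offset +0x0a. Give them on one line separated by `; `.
bnz #-8; eor r3, r3

+0x0a: f8 e7 ⇒ word 0xe7f8 (little)
  op=0xe7f8>>11=0x1c ⇒ bnz (J)
  imm@[10:0]=0x7f8 (s11→-8) ⇒ #-8
+0x0c: 80 27 ⇒ word 0x2780 (little)
  op=0x2780>>11=0x4 ⇒ eor (RR)
  rd@[10:9]=0x3 ⇒ r3
  rs@[8:7]=0x3 ⇒ r3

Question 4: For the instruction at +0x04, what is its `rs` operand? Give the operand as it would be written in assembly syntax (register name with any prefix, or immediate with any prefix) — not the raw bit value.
+0x04: 80 26 ⇒ word 0x2680 (little)
  op=0x2680>>11=0x4 ⇒ eor (RR)
  rd@[10:9]=0x3 ⇒ r3
  rs@[8:7]=0x1 ⇒ r1

r1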